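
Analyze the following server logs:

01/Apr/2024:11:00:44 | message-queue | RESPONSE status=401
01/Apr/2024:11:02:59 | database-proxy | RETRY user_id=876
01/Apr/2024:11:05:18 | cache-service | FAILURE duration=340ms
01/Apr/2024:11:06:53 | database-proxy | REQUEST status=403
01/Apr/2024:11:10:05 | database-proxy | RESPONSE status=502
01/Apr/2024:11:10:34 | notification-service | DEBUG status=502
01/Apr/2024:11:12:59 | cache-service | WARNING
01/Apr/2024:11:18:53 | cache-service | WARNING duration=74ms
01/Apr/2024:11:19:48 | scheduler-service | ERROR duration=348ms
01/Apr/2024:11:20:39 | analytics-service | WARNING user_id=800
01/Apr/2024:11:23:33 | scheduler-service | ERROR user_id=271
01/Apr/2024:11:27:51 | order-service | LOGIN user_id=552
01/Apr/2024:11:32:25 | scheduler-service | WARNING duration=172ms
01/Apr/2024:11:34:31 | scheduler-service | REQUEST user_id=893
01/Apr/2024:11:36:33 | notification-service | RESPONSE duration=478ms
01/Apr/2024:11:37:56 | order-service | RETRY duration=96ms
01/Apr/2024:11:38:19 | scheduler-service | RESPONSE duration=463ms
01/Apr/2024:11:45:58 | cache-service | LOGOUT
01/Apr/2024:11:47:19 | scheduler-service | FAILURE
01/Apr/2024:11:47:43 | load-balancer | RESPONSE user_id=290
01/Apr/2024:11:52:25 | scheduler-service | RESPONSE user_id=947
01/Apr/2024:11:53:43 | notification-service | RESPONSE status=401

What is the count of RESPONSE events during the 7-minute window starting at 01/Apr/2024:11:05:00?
1

To count events in the time window:

1. Window boundaries: 01/Apr/2024:11:05:00 to 01/Apr/2024:11:12:00
2. Filter for RESPONSE events within this window
3. Count matching events: 1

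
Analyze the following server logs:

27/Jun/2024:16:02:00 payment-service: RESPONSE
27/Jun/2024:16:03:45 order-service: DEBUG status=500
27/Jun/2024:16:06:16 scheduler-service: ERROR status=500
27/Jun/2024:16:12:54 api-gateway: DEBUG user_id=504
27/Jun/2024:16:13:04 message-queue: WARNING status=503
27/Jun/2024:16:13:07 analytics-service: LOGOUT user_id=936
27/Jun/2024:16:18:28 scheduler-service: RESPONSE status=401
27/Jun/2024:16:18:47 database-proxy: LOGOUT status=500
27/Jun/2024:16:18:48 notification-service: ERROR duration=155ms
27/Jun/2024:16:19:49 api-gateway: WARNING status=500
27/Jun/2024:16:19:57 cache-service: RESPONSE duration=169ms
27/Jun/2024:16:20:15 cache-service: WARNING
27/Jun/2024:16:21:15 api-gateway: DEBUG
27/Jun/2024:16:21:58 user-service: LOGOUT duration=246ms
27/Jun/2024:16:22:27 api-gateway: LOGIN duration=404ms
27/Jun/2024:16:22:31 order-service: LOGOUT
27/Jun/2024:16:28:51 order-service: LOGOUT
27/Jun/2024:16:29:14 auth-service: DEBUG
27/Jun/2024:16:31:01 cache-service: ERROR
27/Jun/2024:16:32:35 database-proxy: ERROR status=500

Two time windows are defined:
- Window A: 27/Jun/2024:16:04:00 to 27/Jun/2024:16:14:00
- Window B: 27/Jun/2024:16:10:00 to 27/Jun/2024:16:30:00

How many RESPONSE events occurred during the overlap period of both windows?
0

To find overlap events:

1. Window A: 27/Jun/2024:16:04:00 to 27/Jun/2024:16:14:00
2. Window B: 27/Jun/2024:16:10:00 to 27/Jun/2024:16:30:00
3. Overlap period: 27/Jun/2024:16:10:00 to 27/Jun/2024:16:14:00
4. Count RESPONSE events in overlap: 0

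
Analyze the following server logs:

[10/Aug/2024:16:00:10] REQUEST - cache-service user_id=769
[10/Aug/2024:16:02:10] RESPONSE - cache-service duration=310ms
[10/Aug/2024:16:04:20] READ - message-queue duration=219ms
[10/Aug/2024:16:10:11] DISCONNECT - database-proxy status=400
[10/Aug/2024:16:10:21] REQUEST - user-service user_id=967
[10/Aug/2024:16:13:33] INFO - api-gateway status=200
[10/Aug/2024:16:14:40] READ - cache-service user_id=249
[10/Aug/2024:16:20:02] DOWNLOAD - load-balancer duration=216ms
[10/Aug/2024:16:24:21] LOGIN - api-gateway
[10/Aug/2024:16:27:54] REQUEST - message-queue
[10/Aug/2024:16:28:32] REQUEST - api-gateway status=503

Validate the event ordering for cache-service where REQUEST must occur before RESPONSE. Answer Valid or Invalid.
Valid

To validate ordering:

1. Required order: REQUEST → RESPONSE
2. Rule: REQUEST must occur before RESPONSE
3. Check actual order of events for cache-service
4. Result: Valid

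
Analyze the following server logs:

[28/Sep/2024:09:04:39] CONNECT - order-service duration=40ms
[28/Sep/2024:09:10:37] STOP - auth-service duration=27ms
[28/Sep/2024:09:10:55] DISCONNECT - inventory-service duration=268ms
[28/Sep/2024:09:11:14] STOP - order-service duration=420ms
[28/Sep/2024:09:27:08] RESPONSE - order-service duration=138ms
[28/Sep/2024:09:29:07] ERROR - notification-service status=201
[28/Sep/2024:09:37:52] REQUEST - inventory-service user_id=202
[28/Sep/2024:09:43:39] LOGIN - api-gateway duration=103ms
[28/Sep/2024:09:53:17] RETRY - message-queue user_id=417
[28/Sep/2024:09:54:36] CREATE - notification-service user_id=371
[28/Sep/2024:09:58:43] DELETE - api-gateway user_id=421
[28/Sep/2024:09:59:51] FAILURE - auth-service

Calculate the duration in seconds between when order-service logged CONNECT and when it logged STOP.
395

To find the time between events:

1. Locate the first CONNECT event for order-service: 28/Sep/2024:09:04:39
2. Locate the first STOP event for order-service: 28/Sep/2024:09:11:14
3. Calculate the difference: 28/Sep/2024:09:11:14 - 28/Sep/2024:09:04:39 = 395 seconds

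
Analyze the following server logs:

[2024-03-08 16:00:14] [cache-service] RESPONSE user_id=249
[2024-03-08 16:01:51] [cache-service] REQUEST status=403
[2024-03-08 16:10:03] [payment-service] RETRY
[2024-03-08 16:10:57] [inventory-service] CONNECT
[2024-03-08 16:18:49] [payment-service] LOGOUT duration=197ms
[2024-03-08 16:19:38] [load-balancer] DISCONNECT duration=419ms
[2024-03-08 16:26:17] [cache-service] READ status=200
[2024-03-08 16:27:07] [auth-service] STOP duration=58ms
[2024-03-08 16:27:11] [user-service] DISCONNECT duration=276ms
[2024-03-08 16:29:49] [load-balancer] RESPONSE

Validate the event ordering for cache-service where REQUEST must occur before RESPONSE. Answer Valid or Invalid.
Invalid

To validate ordering:

1. Required order: REQUEST → RESPONSE
2. Rule: REQUEST must occur before RESPONSE
3. Check actual order of events for cache-service
4. Result: Invalid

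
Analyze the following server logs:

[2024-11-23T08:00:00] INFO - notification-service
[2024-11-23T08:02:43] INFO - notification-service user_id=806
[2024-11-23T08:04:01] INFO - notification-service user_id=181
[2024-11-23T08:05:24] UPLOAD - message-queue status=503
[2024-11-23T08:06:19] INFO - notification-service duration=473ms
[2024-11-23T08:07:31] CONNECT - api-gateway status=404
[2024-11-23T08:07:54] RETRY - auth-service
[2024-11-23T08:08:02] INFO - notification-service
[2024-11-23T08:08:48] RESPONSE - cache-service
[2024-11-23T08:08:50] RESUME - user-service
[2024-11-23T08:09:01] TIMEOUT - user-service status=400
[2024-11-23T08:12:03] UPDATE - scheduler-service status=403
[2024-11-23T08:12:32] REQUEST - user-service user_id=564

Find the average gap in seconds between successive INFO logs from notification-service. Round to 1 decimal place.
120.5

To calculate average interval:

1. Find all INFO events for notification-service in order
2. Calculate time gaps between consecutive events
3. Compute mean of gaps: 482 / 4 = 120.5 seconds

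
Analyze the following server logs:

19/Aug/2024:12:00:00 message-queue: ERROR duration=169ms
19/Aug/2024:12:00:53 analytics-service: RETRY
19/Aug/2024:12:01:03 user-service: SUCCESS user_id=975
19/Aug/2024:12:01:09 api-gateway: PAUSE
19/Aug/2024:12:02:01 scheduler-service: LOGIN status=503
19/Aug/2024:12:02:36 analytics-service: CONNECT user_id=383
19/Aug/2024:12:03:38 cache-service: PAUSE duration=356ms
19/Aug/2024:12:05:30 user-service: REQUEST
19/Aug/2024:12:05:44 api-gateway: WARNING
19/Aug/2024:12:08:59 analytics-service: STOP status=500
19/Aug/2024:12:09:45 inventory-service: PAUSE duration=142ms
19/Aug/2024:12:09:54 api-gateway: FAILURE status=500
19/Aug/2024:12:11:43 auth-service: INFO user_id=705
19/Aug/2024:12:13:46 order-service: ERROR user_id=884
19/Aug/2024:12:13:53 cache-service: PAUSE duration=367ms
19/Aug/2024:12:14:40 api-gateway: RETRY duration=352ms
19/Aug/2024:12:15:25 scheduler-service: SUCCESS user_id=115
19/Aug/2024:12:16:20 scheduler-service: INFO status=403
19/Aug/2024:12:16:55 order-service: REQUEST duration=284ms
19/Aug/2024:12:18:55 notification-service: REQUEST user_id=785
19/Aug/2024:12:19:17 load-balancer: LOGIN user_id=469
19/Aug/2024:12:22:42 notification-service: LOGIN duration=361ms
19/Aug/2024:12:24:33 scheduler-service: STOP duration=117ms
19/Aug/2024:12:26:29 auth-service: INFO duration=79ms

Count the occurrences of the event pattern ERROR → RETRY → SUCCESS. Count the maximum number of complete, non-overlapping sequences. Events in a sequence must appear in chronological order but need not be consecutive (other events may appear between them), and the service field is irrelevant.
2

To count sequences:

1. Look for pattern: ERROR → RETRY → SUCCESS
2. Greedily scan the log in chronological order, matching each sequence element in turn (ignoring service)
3. Each time the full pattern completes, increment the count and restart matching from the next event
4. Complete non-overlapping sequences found: 2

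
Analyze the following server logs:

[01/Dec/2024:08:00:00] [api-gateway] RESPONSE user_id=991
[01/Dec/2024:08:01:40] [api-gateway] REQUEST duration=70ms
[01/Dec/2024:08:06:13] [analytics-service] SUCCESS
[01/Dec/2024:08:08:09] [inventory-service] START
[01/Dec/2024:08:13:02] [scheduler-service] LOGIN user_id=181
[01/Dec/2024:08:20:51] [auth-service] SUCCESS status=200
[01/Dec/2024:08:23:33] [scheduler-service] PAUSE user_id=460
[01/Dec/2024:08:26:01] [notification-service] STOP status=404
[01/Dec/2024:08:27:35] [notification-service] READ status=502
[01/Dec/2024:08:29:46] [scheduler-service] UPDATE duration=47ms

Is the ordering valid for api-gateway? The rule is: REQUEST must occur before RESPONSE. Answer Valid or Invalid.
Invalid

To validate ordering:

1. Required order: REQUEST → RESPONSE
2. Rule: REQUEST must occur before RESPONSE
3. Check actual order of events for api-gateway
4. Result: Invalid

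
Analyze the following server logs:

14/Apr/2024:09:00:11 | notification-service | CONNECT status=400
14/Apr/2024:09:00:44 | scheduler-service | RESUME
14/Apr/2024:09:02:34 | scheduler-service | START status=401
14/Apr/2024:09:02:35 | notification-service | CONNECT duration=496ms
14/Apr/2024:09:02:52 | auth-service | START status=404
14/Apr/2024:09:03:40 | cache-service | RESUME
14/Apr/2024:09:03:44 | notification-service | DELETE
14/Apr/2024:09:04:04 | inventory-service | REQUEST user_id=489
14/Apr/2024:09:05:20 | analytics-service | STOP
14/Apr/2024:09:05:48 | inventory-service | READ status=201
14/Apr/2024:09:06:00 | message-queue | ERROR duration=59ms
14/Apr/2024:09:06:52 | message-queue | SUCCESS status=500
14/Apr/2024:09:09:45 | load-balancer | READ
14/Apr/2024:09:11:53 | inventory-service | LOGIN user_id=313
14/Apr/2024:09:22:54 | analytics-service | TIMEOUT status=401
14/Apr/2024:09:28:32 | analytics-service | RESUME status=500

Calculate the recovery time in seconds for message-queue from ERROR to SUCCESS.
52

To calculate recovery time:

1. Find ERROR event for message-queue: 14/Apr/2024:09:06:00
2. Find next SUCCESS event for message-queue: 14/Apr/2024:09:06:52
3. Recovery time: 14/Apr/2024:09:06:52 - 14/Apr/2024:09:06:00 = 52 seconds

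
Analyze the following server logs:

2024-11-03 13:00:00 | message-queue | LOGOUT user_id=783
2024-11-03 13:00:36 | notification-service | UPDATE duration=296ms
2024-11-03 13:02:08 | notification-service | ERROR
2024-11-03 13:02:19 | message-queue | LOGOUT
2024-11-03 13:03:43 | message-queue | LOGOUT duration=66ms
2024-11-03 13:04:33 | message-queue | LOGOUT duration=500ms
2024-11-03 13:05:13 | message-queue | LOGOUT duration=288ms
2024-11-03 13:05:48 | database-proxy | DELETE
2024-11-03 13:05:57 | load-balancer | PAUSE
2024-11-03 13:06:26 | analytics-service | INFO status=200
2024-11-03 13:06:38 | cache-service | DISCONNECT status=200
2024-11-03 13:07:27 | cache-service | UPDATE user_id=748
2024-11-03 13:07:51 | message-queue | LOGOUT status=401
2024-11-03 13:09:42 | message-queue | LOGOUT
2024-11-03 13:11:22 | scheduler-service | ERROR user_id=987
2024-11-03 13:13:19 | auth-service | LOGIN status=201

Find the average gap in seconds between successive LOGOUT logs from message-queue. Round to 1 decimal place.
97.0

To calculate average interval:

1. Find all LOGOUT events for message-queue in order
2. Calculate time gaps between consecutive events
3. Compute mean of gaps: 582 / 6 = 97.0 seconds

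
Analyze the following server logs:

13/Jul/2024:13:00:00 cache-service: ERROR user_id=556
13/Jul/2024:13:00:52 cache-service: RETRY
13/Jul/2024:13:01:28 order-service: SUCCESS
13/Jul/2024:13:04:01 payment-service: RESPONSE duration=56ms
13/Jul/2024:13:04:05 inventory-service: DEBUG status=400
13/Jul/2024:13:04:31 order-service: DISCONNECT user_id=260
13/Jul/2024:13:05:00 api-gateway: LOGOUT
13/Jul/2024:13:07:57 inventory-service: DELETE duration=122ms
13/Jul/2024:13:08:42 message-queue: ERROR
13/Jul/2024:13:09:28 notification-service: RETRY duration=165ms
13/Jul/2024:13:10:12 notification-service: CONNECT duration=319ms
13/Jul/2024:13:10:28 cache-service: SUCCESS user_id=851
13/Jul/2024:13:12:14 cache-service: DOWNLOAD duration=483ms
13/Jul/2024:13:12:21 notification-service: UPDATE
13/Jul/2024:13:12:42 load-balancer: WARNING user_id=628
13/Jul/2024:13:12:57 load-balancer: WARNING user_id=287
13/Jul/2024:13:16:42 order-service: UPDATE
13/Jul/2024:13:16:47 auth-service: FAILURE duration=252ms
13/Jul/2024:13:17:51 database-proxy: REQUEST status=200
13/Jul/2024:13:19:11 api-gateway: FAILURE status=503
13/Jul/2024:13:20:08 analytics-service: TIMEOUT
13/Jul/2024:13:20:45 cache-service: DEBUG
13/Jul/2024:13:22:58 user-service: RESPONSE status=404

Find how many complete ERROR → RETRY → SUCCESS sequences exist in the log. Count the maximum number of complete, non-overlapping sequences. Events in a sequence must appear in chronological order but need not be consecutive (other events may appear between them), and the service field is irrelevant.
2

To count sequences:

1. Look for pattern: ERROR → RETRY → SUCCESS
2. Greedily scan the log in chronological order, matching each sequence element in turn (ignoring service)
3. Each time the full pattern completes, increment the count and restart matching from the next event
4. Complete non-overlapping sequences found: 2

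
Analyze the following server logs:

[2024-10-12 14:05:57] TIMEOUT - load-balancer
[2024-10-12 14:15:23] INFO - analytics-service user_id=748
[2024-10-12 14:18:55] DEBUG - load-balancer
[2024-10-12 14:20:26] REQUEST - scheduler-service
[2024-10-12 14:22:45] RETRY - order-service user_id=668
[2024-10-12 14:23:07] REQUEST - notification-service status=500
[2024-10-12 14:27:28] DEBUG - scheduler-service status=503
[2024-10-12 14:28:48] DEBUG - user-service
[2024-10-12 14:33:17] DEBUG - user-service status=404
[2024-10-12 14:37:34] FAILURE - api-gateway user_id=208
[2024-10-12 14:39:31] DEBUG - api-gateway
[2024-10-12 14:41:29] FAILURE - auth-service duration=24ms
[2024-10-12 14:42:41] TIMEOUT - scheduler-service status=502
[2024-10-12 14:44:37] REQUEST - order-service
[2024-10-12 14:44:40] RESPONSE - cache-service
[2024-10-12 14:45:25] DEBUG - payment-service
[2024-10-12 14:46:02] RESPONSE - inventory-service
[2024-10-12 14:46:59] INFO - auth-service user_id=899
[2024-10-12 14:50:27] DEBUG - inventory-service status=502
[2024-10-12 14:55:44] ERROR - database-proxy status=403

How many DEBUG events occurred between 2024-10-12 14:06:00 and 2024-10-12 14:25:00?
1

To count events in the time window:

1. Window boundaries: 2024-10-12 14:06:00 to 2024-10-12 14:25:00
2. Filter for DEBUG events within this window
3. Count matching events: 1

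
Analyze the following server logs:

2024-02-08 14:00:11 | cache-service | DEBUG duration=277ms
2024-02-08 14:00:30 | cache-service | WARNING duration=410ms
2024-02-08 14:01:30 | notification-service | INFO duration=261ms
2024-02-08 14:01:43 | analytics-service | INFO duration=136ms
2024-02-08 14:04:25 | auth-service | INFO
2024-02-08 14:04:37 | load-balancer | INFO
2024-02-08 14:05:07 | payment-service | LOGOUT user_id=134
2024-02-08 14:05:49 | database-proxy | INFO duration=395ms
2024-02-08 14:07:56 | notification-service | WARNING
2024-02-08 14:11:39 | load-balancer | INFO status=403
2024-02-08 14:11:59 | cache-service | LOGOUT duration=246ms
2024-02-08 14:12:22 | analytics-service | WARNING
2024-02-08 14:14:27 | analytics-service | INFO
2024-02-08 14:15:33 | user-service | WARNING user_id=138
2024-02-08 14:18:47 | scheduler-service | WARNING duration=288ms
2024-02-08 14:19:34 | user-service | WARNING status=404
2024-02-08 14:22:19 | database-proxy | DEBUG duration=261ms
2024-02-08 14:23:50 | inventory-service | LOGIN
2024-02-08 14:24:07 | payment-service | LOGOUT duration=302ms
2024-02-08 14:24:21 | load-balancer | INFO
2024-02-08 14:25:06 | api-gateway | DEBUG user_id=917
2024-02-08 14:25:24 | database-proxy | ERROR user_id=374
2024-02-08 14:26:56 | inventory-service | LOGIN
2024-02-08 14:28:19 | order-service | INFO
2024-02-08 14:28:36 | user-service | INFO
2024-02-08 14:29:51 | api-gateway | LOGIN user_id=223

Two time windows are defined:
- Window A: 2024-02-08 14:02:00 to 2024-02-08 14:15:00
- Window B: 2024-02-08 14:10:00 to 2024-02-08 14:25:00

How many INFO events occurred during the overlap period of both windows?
2

To find overlap events:

1. Window A: 2024-02-08 14:02:00 to 2024-02-08 14:15:00
2. Window B: 2024-02-08 14:10:00 to 2024-02-08 14:25:00
3. Overlap period: 2024-02-08 14:10:00 to 2024-02-08 14:15:00
4. Count INFO events in overlap: 2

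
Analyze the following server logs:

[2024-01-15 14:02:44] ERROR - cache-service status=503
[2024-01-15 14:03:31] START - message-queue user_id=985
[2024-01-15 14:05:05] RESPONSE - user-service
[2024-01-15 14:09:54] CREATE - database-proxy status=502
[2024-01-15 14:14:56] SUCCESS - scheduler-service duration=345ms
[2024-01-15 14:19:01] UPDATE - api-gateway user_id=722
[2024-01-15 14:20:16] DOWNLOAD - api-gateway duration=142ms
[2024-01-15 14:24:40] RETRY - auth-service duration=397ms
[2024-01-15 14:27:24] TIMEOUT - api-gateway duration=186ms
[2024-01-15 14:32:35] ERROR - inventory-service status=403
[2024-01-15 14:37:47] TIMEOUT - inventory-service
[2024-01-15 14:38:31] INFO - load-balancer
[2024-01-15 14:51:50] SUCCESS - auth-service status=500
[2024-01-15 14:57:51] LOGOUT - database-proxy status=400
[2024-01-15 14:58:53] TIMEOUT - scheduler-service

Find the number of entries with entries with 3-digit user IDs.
2

To find matching entries:

1. Pattern to match: entries with 3-digit user IDs
2. Scan each log entry for the pattern
3. Count matches: 2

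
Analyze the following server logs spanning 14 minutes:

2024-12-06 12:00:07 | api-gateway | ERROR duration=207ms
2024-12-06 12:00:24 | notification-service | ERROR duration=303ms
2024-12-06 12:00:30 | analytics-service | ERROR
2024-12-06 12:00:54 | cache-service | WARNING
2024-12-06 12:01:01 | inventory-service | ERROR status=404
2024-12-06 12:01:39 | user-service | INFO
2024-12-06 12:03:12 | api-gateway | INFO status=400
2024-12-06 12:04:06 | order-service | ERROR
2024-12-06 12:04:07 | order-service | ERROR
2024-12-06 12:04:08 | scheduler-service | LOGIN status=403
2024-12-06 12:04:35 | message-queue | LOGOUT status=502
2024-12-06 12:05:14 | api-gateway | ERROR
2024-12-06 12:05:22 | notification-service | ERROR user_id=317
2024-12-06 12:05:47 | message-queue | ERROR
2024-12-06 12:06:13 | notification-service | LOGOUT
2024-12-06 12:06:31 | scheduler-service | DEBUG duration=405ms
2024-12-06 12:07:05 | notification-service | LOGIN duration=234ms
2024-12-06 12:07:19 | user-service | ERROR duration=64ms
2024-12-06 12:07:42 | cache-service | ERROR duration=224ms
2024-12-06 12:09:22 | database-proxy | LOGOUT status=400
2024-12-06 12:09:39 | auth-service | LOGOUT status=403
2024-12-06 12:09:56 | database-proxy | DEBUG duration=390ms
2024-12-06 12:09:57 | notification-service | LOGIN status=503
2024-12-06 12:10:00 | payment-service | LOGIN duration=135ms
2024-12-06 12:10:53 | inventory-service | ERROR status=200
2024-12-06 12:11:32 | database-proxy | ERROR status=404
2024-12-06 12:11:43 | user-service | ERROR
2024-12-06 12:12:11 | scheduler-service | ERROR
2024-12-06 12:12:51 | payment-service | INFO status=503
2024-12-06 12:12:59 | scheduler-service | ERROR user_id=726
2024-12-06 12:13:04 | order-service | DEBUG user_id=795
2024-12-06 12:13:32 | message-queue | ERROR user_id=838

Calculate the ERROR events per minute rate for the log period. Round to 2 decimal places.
1.21

To calculate the rate:

1. Count total ERROR events: 17
2. Total time period: 14 minutes
3. Rate = 17 / 14 = 1.21 events per minute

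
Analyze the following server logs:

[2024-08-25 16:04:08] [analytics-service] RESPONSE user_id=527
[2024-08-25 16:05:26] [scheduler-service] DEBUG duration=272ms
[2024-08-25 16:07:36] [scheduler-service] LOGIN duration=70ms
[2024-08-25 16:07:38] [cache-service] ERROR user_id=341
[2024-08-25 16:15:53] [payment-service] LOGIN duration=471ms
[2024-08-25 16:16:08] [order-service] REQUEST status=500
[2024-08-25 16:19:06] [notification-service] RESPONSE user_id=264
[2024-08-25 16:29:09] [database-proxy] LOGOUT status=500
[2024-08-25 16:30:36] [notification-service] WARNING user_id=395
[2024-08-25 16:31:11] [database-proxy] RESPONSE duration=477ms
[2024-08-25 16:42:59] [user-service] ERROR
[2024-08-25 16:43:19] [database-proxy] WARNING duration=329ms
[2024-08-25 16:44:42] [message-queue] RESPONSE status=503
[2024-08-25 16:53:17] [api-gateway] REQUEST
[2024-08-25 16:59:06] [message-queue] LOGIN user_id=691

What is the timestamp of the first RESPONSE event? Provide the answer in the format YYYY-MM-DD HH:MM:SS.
2024-08-25 16:04:08

To find the first event:

1. Filter for all RESPONSE events
2. Sort by timestamp
3. Select the first one
4. Timestamp: 2024-08-25 16:04:08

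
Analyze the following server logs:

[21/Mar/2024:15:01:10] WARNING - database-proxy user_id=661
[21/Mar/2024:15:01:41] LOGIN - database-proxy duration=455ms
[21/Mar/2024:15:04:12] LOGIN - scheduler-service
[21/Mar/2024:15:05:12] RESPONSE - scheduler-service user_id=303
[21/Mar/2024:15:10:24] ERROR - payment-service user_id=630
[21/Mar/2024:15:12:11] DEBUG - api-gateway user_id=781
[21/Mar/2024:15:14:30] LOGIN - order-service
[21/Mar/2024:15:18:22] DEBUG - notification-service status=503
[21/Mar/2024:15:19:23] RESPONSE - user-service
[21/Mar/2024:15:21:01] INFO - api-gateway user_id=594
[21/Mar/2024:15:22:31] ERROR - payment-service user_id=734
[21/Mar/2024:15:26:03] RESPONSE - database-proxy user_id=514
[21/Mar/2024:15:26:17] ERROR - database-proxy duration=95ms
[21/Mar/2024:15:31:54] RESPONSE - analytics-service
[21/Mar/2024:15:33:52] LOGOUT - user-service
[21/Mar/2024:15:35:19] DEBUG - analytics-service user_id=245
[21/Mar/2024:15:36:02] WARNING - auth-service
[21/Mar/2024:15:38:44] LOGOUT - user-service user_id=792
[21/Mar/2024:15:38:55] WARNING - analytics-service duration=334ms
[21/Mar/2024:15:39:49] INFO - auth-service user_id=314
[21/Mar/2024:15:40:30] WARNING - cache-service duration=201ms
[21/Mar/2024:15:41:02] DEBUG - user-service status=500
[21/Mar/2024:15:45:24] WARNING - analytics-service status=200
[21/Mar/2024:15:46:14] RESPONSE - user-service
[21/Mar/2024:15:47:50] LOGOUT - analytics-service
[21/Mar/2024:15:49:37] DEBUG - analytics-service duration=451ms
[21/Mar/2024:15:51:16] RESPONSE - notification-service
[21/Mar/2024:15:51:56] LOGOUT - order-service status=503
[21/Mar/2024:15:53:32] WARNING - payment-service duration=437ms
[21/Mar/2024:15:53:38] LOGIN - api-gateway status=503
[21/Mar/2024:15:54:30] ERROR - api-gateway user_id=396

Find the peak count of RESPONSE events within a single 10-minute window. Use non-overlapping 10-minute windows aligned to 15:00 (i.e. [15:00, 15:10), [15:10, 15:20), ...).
1

To find the burst window:

1. Divide the log period into non-overlapping 10-minute windows starting at 15:00
2. Count RESPONSE events in each window
3. Find the window with maximum count
4. Maximum events in a window: 1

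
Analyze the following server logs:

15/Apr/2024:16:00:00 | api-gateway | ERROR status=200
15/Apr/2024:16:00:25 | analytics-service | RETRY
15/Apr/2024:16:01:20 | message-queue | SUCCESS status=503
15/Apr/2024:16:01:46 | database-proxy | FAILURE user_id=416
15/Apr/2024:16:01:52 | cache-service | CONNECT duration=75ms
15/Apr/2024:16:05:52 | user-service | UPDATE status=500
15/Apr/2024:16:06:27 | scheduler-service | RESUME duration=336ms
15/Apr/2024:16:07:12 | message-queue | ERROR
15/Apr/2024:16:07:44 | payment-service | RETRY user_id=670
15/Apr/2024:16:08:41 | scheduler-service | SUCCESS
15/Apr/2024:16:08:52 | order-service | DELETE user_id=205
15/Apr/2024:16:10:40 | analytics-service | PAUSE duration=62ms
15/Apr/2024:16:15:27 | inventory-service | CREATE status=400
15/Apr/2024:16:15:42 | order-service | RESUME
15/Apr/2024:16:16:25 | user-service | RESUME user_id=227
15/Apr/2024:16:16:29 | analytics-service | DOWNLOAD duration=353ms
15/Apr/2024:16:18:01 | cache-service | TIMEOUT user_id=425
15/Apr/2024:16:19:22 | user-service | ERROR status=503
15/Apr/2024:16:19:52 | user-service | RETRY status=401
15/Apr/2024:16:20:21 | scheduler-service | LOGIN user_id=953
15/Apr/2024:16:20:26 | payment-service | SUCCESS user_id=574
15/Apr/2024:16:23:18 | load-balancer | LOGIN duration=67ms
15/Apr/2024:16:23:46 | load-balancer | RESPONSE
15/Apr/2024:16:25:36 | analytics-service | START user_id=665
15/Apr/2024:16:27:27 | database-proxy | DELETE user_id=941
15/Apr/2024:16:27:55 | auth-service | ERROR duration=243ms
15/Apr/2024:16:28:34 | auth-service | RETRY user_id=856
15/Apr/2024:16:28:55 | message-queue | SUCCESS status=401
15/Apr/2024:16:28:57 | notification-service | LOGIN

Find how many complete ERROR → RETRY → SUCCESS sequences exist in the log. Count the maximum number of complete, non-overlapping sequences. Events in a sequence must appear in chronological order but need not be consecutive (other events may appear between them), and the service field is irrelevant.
4

To count sequences:

1. Look for pattern: ERROR → RETRY → SUCCESS
2. Greedily scan the log in chronological order, matching each sequence element in turn (ignoring service)
3. Each time the full pattern completes, increment the count and restart matching from the next event
4. Complete non-overlapping sequences found: 4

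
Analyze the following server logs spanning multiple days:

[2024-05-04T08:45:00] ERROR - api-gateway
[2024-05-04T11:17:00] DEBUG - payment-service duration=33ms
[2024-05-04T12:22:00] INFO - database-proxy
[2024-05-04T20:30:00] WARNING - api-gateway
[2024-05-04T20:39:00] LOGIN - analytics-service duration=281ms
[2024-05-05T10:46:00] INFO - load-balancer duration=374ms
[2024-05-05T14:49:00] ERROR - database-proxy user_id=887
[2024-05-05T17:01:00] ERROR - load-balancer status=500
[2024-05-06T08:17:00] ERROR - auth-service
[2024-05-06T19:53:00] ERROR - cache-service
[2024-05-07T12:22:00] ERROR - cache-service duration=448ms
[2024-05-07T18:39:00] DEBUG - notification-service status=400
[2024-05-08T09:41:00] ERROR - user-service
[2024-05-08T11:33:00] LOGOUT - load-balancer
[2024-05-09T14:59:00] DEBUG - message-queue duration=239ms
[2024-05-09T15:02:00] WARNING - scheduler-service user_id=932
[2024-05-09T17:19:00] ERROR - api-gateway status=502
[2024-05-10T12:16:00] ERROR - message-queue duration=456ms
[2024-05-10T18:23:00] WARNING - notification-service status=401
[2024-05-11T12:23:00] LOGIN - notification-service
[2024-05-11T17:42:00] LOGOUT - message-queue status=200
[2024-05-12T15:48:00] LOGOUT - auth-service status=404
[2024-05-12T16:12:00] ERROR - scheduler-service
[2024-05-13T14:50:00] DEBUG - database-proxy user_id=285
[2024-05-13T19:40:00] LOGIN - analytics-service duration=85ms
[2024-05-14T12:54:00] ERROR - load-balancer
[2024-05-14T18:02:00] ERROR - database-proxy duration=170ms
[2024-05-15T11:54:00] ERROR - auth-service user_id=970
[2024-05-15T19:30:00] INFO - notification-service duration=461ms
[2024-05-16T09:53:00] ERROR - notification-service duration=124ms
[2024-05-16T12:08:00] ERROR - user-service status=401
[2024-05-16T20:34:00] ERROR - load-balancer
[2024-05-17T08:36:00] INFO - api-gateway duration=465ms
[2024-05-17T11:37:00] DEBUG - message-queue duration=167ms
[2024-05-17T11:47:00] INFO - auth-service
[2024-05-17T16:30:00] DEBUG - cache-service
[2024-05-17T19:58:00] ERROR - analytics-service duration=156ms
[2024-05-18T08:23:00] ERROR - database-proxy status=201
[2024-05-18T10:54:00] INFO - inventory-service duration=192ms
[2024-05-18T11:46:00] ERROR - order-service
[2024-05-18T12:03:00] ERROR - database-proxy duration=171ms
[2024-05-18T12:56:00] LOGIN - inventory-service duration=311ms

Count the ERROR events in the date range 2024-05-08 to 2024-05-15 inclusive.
7

To filter by date range:

1. Date range: 2024-05-08 through 2024-05-15, both dates inclusive
2. Filter for ERROR events whose date falls in this range
3. Count matching events: 7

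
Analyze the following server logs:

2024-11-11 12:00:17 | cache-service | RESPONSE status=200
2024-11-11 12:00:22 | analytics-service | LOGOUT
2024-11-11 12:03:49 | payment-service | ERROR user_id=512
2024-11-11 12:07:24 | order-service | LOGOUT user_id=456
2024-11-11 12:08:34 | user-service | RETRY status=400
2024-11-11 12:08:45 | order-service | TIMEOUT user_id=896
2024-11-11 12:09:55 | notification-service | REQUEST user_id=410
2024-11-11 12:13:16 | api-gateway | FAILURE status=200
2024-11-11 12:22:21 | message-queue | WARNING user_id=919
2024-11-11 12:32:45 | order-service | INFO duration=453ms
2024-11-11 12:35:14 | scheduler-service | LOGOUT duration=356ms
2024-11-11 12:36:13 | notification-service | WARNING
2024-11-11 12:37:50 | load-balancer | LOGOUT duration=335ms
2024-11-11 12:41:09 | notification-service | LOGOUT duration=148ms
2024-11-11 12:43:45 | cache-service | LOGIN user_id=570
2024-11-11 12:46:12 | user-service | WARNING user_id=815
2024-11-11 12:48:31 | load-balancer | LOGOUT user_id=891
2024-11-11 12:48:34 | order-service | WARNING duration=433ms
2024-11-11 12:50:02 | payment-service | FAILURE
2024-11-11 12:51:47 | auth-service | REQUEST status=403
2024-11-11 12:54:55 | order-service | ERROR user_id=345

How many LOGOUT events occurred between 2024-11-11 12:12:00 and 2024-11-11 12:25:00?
0

To count events in the time window:

1. Window boundaries: 2024-11-11 12:12:00 to 2024-11-11 12:25:00
2. Filter for LOGOUT events within this window
3. Count matching events: 0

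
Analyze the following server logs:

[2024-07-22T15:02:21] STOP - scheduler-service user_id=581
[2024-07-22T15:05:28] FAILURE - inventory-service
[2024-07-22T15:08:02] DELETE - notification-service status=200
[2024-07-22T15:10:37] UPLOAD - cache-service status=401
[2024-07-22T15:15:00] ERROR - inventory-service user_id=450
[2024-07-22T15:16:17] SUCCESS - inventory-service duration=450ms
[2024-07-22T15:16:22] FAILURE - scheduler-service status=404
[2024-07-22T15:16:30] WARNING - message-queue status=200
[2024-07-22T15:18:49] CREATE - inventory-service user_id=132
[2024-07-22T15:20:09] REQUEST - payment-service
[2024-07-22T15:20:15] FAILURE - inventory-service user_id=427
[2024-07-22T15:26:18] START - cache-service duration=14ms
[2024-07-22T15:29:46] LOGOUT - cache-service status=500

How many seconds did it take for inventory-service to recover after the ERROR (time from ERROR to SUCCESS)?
77

To calculate recovery time:

1. Find ERROR event for inventory-service: 2024-07-22T15:15:00
2. Find next SUCCESS event for inventory-service: 2024-07-22T15:16:17
3. Recovery time: 2024-07-22T15:16:17 - 2024-07-22T15:15:00 = 77 seconds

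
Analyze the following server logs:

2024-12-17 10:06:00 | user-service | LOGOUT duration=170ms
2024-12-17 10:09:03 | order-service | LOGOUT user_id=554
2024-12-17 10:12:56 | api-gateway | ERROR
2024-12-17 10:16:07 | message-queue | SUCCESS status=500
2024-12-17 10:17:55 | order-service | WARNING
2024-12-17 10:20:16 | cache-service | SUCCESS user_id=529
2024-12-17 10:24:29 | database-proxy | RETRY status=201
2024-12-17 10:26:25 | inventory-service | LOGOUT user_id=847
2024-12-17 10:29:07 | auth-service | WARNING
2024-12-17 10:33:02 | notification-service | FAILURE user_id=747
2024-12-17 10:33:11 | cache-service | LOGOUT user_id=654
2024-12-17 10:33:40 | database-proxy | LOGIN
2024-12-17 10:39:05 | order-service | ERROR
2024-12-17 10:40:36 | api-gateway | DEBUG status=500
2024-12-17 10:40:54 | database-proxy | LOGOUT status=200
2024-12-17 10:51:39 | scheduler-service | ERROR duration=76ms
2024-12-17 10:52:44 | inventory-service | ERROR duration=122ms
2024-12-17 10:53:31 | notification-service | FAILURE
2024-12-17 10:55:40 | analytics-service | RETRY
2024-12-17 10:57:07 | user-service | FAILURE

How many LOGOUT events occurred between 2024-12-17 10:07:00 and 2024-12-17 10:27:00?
2

To count events in the time window:

1. Window boundaries: 2024-12-17 10:07:00 to 2024-12-17 10:27:00
2. Filter for LOGOUT events within this window
3. Count matching events: 2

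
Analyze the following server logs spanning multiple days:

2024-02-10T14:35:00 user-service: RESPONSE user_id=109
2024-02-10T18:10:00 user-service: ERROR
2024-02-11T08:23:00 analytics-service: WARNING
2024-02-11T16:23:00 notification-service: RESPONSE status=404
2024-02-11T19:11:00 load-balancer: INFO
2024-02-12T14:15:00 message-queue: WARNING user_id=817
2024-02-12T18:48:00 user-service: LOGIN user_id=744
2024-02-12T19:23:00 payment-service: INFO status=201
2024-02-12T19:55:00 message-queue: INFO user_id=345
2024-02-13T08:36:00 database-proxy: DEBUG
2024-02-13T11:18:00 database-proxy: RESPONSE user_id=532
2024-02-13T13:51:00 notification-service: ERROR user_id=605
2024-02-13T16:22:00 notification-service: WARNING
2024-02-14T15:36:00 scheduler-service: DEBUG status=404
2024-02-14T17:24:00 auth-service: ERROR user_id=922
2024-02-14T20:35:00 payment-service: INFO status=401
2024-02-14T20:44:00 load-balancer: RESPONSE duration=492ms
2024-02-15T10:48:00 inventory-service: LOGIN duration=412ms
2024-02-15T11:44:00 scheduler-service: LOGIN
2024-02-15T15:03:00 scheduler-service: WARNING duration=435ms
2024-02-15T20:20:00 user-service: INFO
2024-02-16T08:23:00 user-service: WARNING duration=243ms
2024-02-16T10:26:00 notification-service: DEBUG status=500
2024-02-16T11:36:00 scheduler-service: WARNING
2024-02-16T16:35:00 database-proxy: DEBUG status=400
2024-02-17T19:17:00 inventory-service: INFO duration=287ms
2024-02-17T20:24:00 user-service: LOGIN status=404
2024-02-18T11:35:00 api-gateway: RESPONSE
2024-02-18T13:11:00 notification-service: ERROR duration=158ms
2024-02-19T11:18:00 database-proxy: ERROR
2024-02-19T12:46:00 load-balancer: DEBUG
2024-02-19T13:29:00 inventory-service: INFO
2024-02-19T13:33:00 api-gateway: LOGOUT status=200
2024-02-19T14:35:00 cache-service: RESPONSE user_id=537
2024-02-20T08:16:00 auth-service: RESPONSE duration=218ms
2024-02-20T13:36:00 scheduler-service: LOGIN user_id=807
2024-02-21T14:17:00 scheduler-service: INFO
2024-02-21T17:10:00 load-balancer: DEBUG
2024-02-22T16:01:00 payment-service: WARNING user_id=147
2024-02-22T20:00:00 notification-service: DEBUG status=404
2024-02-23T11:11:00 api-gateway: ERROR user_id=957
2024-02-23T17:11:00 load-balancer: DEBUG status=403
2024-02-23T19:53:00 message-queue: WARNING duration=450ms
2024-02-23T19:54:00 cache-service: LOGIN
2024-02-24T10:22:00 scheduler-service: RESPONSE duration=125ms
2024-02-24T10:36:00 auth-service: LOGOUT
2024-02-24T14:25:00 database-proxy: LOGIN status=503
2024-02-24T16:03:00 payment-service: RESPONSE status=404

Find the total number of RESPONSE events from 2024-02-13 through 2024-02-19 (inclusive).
4

To filter by date range:

1. Date range: 2024-02-13 through 2024-02-19, both dates inclusive
2. Filter for RESPONSE events whose date falls in this range
3. Count matching events: 4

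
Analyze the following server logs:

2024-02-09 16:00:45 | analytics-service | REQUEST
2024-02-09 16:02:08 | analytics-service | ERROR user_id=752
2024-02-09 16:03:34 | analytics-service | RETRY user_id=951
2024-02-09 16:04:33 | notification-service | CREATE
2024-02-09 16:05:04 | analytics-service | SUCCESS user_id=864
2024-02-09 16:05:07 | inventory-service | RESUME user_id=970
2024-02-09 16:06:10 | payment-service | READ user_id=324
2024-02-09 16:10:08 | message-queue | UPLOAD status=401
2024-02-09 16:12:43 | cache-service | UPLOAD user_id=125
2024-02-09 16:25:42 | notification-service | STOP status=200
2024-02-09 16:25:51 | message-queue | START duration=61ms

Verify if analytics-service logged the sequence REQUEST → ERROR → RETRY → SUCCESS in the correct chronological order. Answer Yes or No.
Yes

To verify sequence order:

1. Find all events in sequence REQUEST → ERROR → RETRY → SUCCESS for analytics-service
2. Extract their timestamps
3. Check if timestamps are in ascending order
4. Result: Yes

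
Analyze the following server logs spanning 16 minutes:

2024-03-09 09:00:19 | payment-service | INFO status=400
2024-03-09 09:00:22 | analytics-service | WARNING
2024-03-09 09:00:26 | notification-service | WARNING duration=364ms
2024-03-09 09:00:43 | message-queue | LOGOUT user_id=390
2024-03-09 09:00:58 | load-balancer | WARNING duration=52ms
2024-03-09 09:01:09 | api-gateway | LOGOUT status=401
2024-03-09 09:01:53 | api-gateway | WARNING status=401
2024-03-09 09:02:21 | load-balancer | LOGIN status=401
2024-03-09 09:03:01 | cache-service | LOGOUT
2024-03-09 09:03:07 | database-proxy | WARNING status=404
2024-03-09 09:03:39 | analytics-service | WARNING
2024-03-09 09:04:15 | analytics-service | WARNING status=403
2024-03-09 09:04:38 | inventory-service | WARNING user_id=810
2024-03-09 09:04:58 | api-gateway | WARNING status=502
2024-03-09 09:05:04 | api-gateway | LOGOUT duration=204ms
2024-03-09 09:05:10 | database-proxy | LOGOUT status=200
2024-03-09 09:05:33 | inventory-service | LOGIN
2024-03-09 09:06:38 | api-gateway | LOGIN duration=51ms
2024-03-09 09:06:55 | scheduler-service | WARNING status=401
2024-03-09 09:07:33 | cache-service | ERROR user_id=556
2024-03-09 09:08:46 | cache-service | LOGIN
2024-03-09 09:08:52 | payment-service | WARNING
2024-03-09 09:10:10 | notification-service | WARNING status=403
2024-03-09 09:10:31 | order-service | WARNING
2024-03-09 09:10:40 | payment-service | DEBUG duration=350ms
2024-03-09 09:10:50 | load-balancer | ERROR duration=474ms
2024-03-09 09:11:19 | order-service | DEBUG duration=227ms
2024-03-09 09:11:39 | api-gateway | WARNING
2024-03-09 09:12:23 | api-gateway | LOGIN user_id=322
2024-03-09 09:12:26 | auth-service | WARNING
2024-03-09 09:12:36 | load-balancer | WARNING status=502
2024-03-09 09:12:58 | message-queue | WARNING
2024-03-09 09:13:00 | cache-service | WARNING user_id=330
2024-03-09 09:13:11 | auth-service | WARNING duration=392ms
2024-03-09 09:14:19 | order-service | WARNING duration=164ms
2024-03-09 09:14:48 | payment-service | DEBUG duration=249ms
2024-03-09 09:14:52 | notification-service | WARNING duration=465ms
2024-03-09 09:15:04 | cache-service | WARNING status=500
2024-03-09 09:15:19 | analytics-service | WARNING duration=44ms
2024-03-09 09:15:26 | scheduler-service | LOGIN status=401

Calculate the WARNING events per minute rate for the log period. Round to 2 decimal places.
1.44

To calculate the rate:

1. Count total WARNING events: 23
2. Total time period: 16 minutes
3. Rate = 23 / 16 = 1.44 events per minute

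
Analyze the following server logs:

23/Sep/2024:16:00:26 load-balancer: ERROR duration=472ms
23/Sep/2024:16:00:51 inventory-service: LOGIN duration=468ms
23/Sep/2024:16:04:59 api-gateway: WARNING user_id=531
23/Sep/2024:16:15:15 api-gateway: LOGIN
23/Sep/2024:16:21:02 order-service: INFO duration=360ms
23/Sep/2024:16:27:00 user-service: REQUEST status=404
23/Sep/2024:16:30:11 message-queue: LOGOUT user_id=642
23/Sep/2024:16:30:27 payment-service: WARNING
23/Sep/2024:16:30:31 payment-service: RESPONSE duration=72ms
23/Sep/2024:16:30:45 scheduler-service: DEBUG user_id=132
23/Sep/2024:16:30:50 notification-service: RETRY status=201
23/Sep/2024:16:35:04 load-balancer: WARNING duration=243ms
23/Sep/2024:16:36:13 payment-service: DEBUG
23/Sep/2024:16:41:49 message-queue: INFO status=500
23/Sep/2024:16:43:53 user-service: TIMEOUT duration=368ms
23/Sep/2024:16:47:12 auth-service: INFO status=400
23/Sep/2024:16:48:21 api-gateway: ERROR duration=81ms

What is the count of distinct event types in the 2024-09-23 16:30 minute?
5

To count unique event types:

1. Filter events in the minute starting at 2024-09-23 16:30
2. Extract event types from matching entries
3. Count unique types: 5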